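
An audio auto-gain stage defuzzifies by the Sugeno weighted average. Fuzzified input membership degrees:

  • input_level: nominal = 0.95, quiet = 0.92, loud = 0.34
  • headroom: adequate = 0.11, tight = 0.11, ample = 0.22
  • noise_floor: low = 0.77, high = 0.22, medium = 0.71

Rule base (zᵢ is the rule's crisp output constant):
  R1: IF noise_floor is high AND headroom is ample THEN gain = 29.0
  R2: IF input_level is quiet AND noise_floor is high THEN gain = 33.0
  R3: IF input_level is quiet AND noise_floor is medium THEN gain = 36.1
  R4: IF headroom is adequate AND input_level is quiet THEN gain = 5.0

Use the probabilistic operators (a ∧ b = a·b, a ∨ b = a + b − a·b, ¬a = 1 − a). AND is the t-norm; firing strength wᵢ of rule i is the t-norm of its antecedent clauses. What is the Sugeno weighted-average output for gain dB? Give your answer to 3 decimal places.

R1 (z=29.0): high=0.22, ample=0.22; AND[a·b] → w = 0.0484
R2 (z=33.0): quiet=0.92, high=0.22; AND[a·b] → w = 0.2024
R3 (z=36.1): quiet=0.92, medium=0.71; AND[a·b] → w = 0.6532
R4 (z=5.0): adequate=0.11, quiet=0.92; AND[a·b] → w = 0.1012
Weighted average = (0.0484·29.0 + 0.2024·33.0 + 0.6532·36.1 + 0.1012·5.0) / (0.0484 + 0.2024 + 0.6532 + 0.1012)
  = 32.1693 / 1.0052 = 32.003

32.003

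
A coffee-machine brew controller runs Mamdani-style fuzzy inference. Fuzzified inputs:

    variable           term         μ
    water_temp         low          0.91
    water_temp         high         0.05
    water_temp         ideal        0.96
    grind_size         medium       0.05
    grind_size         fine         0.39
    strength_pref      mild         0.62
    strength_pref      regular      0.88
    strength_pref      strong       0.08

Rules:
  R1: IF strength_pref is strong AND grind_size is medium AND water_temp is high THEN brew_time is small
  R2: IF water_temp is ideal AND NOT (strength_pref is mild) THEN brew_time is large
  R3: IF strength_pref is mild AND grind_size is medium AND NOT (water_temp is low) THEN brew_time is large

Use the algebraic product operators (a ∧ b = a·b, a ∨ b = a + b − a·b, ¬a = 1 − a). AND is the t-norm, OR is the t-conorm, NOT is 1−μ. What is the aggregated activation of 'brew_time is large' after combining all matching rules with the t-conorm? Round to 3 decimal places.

0.367

R1: strong=0.08, medium=0.05, high=0.05; AND[a·b] → w = 0.0002
R2: ideal=0.96, ¬mild=1−0.62=0.38; AND[a·b] → w = 0.3648
R3: mild=0.62, medium=0.05, ¬low=1−0.91=0.09; AND[a·b] → w = 0.0028
Rules with consequent 'large': {R2, R3} → strengths 0.3648, 0.0028
Aggregate via t-conorm [a + b − a·b]: 0.3666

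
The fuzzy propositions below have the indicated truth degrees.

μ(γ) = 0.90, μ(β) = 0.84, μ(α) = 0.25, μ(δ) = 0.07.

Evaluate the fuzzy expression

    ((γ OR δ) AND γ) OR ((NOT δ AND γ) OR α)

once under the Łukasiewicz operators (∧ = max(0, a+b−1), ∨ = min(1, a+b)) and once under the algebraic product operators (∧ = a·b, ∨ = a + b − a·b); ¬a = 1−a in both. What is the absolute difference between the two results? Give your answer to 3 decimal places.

Under Łukasiewicz:
  γ OR δ = min(1, a+b) on (0.90, 0.07) = 0.97
  (γ OR δ) AND γ = max(0, a+b−1) on (0.97, 0.90) = 0.87
  NOT δ = 1 − 0.07 = 0.93
  NOT δ AND γ = max(0, a+b−1) on (0.93, 0.90) = 0.83
  (NOT δ AND γ) OR α = min(1, a+b) on (0.83, 0.25) = 1.00
  ((γ OR δ) AND γ) OR ((NOT δ AND γ) OR α) = min(1, a+b) on (0.87, 1.00) = 1.00
  → value = 1.0000
Under algebraic product:
  γ OR δ = a + b − a·b on (0.9000, 0.0700) = 0.9070
  (γ OR δ) AND γ = a·b on (0.9070, 0.9000) = 0.8163
  NOT δ = 1 − 0.0700 = 0.9300
  NOT δ AND γ = a·b on (0.9300, 0.9000) = 0.8370
  (NOT δ AND γ) OR α = a + b − a·b on (0.8370, 0.2500) = 0.8778
  ((γ OR δ) AND γ) OR ((NOT δ AND γ) OR α) = a + b − a·b on (0.8163, 0.8778) = 0.9775
  → value = 0.9775
|1.0000 − 0.9775| = 0.022

0.022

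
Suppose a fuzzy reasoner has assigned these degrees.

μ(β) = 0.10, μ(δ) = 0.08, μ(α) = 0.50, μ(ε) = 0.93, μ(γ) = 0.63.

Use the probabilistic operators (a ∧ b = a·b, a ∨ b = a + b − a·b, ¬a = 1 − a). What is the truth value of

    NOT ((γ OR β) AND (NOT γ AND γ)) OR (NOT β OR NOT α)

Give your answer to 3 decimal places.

0.992

γ OR β = a + b − a·b on (0.6300, 0.1000) = 0.6670
NOT γ = 1 − 0.6300 = 0.3700
NOT γ AND γ = a·b on (0.3700, 0.6300) = 0.2331
(γ OR β) AND (NOT γ AND γ) = a·b on (0.6670, 0.2331) = 0.1555
NOT ((γ OR β) AND (NOT γ AND γ)) = 1 − 0.1555 = 0.8445
NOT β = 1 − 0.1000 = 0.9000
NOT α = 1 − 0.5000 = 0.5000
NOT β OR NOT α = a + b − a·b on (0.9000, 0.5000) = 0.9500
NOT ((γ OR β) AND (NOT γ AND γ)) OR (NOT β OR NOT α) = a + b − a·b on (0.8445, 0.9500) = 0.9922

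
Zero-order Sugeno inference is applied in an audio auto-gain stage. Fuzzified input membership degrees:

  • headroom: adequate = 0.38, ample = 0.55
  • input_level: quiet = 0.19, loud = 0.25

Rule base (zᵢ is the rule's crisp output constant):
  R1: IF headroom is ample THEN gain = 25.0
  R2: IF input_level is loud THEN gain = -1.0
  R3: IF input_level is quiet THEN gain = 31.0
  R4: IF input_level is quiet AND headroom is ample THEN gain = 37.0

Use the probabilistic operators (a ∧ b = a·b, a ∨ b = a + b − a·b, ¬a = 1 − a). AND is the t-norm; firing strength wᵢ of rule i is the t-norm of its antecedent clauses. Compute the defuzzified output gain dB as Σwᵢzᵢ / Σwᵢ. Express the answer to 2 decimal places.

21.25

R1 (z=25.0): ample=0.55 → w = 0.5500
R2 (z=-1.0): loud=0.25 → w = 0.2500
R3 (z=31.0): quiet=0.19 → w = 0.1900
R4 (z=37.0): quiet=0.19, ample=0.55; AND[a·b] → w = 0.1045
Weighted average = (0.5500·25.0 + 0.2500·-1.0 + 0.1900·31.0 + 0.1045·37.0) / (0.5500 + 0.2500 + 0.1900 + 0.1045)
  = 23.2565 / 1.0945 = 21.25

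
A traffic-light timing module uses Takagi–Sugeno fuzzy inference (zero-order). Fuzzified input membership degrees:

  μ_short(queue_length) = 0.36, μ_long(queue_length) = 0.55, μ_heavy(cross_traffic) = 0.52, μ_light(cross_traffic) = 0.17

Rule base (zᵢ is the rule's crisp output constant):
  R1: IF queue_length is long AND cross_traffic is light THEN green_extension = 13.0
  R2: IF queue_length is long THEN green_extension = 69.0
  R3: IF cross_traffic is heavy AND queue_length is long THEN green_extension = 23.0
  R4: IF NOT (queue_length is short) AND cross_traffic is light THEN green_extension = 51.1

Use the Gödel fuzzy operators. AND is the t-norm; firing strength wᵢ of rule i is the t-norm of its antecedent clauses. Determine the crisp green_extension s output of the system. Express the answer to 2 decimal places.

R1 (z=13.0): long=0.55, light=0.17; AND[min(a, b)] → w = 0.17
R2 (z=69.0): long=0.55 → w = 0.55
R3 (z=23.0): heavy=0.52, long=0.55; AND[min(a, b)] → w = 0.52
R4 (z=51.1): ¬short=1−0.36=0.64, light=0.17; AND[min(a, b)] → w = 0.17
Weighted average = (0.17·13.0 + 0.55·69.0 + 0.52·23.0 + 0.17·51.1) / (0.17 + 0.55 + 0.52 + 0.17)
  = 60.8070 / 1.4100 = 43.13

43.13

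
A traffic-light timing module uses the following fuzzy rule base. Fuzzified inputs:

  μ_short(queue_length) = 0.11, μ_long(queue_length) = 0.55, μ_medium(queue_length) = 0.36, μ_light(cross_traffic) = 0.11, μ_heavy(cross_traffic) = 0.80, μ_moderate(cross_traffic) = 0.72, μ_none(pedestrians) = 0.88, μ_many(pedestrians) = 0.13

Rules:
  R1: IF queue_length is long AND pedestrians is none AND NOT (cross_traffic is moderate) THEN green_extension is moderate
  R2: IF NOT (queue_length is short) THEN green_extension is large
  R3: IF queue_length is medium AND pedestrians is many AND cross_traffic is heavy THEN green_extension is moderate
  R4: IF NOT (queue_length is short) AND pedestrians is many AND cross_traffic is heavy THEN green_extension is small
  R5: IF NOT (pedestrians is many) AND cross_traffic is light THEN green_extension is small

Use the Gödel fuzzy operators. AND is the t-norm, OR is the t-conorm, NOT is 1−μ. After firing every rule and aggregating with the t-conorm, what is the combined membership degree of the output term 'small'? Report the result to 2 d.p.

R1: long=0.55, none=0.88, ¬moderate=1−0.72=0.28; AND[min(a, b)] → w = 0.28
R2: ¬short=1−0.11=0.89 → w = 0.89
R3: medium=0.36, many=0.13, heavy=0.80; AND[min(a, b)] → w = 0.13
R4: ¬short=1−0.11=0.89, many=0.13, heavy=0.80; AND[min(a, b)] → w = 0.13
R5: ¬many=1−0.13=0.87, light=0.11; AND[min(a, b)] → w = 0.11
Rules with consequent 'small': {R4, R5} → strengths 0.13, 0.11
Aggregate via t-conorm [max(a, b)]: 0.13

0.13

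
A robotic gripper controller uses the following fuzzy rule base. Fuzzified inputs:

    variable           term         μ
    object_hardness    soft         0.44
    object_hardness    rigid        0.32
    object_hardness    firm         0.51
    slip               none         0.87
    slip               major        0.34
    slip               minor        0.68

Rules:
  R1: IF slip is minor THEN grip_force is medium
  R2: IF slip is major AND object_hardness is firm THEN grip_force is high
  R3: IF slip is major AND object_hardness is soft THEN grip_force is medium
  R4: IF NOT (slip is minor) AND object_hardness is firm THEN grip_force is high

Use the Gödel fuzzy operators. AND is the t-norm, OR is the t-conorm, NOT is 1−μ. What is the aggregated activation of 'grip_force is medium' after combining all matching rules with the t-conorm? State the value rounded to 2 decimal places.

R1: minor=0.68 → w = 0.68
R2: major=0.34, firm=0.51; AND[min(a, b)] → w = 0.34
R3: major=0.34, soft=0.44; AND[min(a, b)] → w = 0.34
R4: ¬minor=1−0.68=0.32, firm=0.51; AND[min(a, b)] → w = 0.32
Rules with consequent 'medium': {R1, R3} → strengths 0.68, 0.34
Aggregate via t-conorm [max(a, b)]: 0.68

0.68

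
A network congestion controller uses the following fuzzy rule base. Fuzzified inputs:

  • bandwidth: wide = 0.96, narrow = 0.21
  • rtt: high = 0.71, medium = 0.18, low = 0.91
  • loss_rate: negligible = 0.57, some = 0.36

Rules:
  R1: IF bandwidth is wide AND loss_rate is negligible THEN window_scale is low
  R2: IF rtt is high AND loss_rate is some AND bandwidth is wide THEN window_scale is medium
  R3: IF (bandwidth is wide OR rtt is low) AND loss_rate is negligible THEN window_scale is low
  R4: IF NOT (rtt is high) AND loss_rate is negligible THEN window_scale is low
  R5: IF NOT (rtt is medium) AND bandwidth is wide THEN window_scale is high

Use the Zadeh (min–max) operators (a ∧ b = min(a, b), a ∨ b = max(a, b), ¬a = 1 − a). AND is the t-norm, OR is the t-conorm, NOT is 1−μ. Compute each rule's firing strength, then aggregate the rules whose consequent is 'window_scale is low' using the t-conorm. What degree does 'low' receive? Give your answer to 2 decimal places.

R1: wide=0.96, negligible=0.57; AND[min(a, b)] → w = 0.57
R2: high=0.71, some=0.36, wide=0.96; AND[min(a, b)] → w = 0.36
R3: (wide=0.96 OR low=0.91) = 0.96; AND[min(a, b)] with negligible=0.57 → w = 0.57
R4: ¬high=1−0.71=0.29, negligible=0.57; AND[min(a, b)] → w = 0.29
R5: ¬medium=1−0.18=0.82, wide=0.96; AND[min(a, b)] → w = 0.82
Rules with consequent 'low': {R1, R3, R4} → strengths 0.57, 0.57, 0.29
Aggregate via t-conorm [max(a, b)]: 0.57

0.57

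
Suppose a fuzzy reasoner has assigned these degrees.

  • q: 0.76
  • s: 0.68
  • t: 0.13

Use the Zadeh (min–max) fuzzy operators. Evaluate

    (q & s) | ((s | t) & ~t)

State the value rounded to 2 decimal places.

q & s = min(a, b) on (0.76, 0.68) = 0.68
s | t = max(a, b) on (0.68, 0.13) = 0.68
~t = 1 − 0.13 = 0.87
(s | t) & ~t = min(a, b) on (0.68, 0.87) = 0.68
(q & s) | ((s | t) & ~t) = max(a, b) on (0.68, 0.68) = 0.68

0.68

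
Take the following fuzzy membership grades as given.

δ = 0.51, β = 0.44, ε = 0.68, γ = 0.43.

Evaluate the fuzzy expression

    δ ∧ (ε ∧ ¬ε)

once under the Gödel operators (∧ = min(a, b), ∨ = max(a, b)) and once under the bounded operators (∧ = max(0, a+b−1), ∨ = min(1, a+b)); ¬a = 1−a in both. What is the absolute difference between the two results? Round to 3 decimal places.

Under Gödel:
  ¬ε = 1 − 0.68 = 0.32
  ε ∧ ¬ε = min(a, b) on (0.68, 0.32) = 0.32
  δ ∧ (ε ∧ ¬ε) = min(a, b) on (0.51, 0.32) = 0.32
  → value = 0.3200
Under bounded:
  ¬ε = 1 − 0.68 = 0.32
  ε ∧ ¬ε = max(0, a+b−1) on (0.68, 0.32) = 0.00
  δ ∧ (ε ∧ ¬ε) = max(0, a+b−1) on (0.51, 0.00) = 0.00
  → value = 0.0000
|0.3200 − 0.0000| = 0.320

0.320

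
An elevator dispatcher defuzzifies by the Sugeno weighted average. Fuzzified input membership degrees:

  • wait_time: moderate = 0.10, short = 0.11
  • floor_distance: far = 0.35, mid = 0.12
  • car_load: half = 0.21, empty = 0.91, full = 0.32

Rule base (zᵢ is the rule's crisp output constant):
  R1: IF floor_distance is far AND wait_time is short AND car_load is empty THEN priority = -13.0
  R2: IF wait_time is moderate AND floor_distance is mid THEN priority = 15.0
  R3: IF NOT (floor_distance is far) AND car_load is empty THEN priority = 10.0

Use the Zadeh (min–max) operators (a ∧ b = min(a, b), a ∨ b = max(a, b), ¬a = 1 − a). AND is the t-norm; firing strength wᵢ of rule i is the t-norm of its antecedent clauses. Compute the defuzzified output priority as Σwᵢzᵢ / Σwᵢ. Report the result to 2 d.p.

7.64

R1 (z=-13.0): far=0.35, short=0.11, empty=0.91; AND[min(a, b)] → w = 0.11
R2 (z=15.0): moderate=0.10, mid=0.12; AND[min(a, b)] → w = 0.10
R3 (z=10.0): ¬far=1−0.35=0.65, empty=0.91; AND[min(a, b)] → w = 0.65
Weighted average = (0.11·-13.0 + 0.10·15.0 + 0.65·10.0) / (0.11 + 0.10 + 0.65)
  = 6.5700 / 0.8600 = 7.64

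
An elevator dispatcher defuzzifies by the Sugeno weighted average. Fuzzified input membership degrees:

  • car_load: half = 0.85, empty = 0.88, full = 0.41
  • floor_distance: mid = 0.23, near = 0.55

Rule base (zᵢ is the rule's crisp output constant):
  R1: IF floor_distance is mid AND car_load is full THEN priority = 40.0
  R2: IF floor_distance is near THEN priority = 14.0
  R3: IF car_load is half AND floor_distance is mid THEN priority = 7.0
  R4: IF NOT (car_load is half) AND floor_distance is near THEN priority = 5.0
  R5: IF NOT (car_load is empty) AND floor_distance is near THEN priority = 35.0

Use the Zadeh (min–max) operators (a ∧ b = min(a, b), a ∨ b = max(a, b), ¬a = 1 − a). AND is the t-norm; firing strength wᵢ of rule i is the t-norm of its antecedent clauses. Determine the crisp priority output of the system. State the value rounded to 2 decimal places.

R1 (z=40.0): mid=0.23, full=0.41; AND[min(a, b)] → w = 0.23
R2 (z=14.0): near=0.55 → w = 0.55
R3 (z=7.0): half=0.85, mid=0.23; AND[min(a, b)] → w = 0.23
R4 (z=5.0): ¬half=1−0.85=0.15, near=0.55; AND[min(a, b)] → w = 0.15
R5 (z=35.0): ¬empty=1−0.88=0.12, near=0.55; AND[min(a, b)] → w = 0.12
Weighted average = (0.23·40.0 + 0.55·14.0 + 0.23·7.0 + 0.15·5.0 + 0.12·35.0) / (0.23 + 0.55 + 0.23 + 0.15 + 0.12)
  = 23.4600 / 1.2800 = 18.33

18.33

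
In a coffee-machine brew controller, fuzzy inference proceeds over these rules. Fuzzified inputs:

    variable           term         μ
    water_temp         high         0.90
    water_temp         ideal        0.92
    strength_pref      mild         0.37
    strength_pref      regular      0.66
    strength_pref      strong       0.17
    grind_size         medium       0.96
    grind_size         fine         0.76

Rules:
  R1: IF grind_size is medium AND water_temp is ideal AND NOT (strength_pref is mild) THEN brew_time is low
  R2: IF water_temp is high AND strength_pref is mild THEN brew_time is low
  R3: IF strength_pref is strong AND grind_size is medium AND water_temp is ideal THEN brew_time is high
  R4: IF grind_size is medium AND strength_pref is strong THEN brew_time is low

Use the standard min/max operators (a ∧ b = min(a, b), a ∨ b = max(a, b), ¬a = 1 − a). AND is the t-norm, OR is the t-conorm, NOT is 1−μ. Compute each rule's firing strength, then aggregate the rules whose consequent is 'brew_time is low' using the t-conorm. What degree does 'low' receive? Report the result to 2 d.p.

0.63

R1: medium=0.96, ideal=0.92, ¬mild=1−0.37=0.63; AND[min(a, b)] → w = 0.63
R2: high=0.90, mild=0.37; AND[min(a, b)] → w = 0.37
R3: strong=0.17, medium=0.96, ideal=0.92; AND[min(a, b)] → w = 0.17
R4: medium=0.96, strong=0.17; AND[min(a, b)] → w = 0.17
Rules with consequent 'low': {R1, R2, R4} → strengths 0.63, 0.37, 0.17
Aggregate via t-conorm [max(a, b)]: 0.63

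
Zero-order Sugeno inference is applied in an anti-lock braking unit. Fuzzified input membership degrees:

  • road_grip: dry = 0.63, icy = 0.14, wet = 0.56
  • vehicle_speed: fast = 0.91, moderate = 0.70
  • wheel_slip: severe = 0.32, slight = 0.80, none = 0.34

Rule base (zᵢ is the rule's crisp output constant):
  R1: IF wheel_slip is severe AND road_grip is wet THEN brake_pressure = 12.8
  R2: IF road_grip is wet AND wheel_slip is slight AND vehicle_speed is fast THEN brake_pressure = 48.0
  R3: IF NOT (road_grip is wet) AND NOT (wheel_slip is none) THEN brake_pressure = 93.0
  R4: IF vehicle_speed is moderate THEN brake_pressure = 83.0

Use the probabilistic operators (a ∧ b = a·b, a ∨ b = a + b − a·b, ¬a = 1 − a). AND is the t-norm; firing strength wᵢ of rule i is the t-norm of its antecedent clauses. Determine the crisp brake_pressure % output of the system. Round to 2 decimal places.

67.82

R1 (z=12.8): severe=0.32, wet=0.56; AND[a·b] → w = 0.1792
R2 (z=48.0): wet=0.56, slight=0.80, fast=0.91; AND[a·b] → w = 0.4077
R3 (z=93.0): ¬wet=1−0.56=0.44, ¬none=1−0.34=0.66; AND[a·b] → w = 0.2904
R4 (z=83.0): moderate=0.70 → w = 0.7000
Weighted average = (0.1792·12.8 + 0.4077·48.0 + 0.2904·93.0 + 0.7000·83.0) / (0.1792 + 0.4077 + 0.2904 + 0.7000)
  = 106.9696 / 1.5773 = 67.82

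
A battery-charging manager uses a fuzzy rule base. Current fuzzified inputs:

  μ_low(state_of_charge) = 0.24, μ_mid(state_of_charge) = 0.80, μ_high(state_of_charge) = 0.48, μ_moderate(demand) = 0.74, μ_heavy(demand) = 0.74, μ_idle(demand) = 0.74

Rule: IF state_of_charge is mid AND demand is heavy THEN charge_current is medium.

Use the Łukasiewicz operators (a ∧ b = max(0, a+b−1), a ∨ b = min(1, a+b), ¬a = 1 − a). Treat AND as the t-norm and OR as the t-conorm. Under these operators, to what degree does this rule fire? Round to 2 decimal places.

firing strength: mid=0.80, heavy=0.74; AND[max(0, a+b−1)] → w = 0.54

0.54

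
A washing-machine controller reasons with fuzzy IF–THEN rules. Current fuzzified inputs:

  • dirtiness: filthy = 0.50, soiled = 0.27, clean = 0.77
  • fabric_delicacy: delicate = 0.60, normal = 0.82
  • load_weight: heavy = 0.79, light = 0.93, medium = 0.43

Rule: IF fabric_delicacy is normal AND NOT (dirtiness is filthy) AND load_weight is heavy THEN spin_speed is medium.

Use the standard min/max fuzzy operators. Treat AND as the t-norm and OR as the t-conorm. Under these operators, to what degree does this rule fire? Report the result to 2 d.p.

0.50

firing strength: normal=0.82, ¬filthy=1−0.50=0.50, heavy=0.79; AND[min(a, b)] → w = 0.50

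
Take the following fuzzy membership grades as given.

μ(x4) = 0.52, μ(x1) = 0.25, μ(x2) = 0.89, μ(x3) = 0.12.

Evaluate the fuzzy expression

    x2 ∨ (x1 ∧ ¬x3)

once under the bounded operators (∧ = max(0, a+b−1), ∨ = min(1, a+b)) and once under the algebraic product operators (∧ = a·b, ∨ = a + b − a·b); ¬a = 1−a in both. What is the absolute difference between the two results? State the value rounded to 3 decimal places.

0.086

Under bounded:
  ¬x3 = 1 − 0.12 = 0.88
  x1 ∧ ¬x3 = max(0, a+b−1) on (0.25, 0.88) = 0.13
  x2 ∨ (x1 ∧ ¬x3) = min(1, a+b) on (0.89, 0.13) = 1.00
  → value = 1.0000
Under algebraic product:
  ¬x3 = 1 − 0.1200 = 0.8800
  x1 ∧ ¬x3 = a·b on (0.2500, 0.8800) = 0.2200
  x2 ∨ (x1 ∧ ¬x3) = a + b − a·b on (0.8900, 0.2200) = 0.9142
  → value = 0.9142
|1.0000 − 0.9142| = 0.086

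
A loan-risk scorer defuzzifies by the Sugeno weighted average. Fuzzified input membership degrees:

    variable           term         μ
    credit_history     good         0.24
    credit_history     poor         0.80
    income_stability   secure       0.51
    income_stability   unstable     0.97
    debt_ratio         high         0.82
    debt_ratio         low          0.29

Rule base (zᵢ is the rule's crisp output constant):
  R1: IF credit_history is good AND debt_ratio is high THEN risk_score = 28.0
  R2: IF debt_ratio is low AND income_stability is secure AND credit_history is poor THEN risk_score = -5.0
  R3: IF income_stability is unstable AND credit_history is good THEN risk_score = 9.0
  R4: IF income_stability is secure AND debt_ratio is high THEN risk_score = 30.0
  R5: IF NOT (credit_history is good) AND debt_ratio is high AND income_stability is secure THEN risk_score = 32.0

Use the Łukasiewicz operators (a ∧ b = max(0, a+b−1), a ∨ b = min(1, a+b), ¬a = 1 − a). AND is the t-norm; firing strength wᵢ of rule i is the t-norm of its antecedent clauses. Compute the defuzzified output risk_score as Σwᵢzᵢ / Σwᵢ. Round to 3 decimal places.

R1 (z=28.0): good=0.24, high=0.82; AND[max(0, a+b−1)] → w = 0.06
R2 (z=-5.0): low=0.29, secure=0.51, poor=0.80; AND[max(0, a+b−1)] → w = 0.00
R3 (z=9.0): unstable=0.97, good=0.24; AND[max(0, a+b−1)] → w = 0.21
R4 (z=30.0): secure=0.51, high=0.82; AND[max(0, a+b−1)] → w = 0.33
R5 (z=32.0): ¬good=1−0.24=0.76, high=0.82, secure=0.51; AND[max(0, a+b−1)] → w = 0.09
Weighted average = (0.06·28.0 + 0.00·-5.0 + 0.21·9.0 + 0.33·30.0 + 0.09·32.0) / (0.06 + 0.00 + 0.21 + 0.33 + 0.09)
  = 16.3500 / 0.6900 = 23.696

23.696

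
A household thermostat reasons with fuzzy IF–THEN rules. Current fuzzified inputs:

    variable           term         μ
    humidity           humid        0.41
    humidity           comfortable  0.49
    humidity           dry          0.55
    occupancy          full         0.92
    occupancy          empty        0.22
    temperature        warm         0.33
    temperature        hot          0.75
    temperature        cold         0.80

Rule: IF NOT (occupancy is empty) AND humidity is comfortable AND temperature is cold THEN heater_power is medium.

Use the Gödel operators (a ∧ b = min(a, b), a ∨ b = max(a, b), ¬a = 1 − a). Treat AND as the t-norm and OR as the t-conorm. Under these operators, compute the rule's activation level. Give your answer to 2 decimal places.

firing strength: ¬empty=1−0.22=0.78, comfortable=0.49, cold=0.80; AND[min(a, b)] → w = 0.49

0.49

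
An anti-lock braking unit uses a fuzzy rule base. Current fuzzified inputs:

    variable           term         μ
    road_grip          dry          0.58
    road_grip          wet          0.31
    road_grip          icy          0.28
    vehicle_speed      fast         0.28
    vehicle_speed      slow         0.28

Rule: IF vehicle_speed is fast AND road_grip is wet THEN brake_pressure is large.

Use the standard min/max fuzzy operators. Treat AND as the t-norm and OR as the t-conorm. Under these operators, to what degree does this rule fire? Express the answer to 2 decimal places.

firing strength: fast=0.28, wet=0.31; AND[min(a, b)] → w = 0.28

0.28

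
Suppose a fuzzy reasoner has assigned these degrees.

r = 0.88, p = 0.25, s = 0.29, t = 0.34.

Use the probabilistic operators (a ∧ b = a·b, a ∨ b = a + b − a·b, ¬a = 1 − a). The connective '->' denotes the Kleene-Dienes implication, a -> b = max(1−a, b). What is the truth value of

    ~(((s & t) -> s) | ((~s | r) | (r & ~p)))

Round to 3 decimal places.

0.001

s & t = a·b on (0.2900, 0.3400) = 0.0986
(s & t) -> s  [Kleene-Dienes: max(1−a, b)] with a=0.0986, b=0.2900 → 0.9014
~s = 1 − 0.2900 = 0.7100
~s | r = a + b − a·b on (0.7100, 0.8800) = 0.9652
~p = 1 − 0.2500 = 0.7500
r & ~p = a·b on (0.8800, 0.7500) = 0.6600
(~s | r) | (r & ~p) = a + b − a·b on (0.9652, 0.6600) = 0.9882
((s & t) -> s) | ((~s | r) | (r & ~p)) = a + b − a·b on (0.9014, 0.9882) = 0.9988
~(((s & t) -> s) | ((~s | r) | (r & ~p))) = 1 − 0.9988 = 0.0012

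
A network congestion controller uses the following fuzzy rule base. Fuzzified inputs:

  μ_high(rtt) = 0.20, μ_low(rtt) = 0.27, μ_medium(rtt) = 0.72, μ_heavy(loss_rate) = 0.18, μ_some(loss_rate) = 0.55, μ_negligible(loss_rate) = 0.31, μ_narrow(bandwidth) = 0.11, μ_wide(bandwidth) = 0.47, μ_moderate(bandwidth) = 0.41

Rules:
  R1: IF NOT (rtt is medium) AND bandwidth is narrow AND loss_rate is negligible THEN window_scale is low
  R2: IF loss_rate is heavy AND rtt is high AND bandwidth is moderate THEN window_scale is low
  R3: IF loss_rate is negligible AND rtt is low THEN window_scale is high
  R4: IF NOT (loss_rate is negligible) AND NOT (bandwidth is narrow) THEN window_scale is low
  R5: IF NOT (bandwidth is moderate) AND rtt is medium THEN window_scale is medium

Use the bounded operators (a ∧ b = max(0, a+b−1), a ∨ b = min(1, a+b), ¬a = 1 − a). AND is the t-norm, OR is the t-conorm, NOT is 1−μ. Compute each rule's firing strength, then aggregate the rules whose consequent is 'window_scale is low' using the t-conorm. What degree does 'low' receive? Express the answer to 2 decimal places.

0.58

R1: ¬medium=1−0.72=0.28, narrow=0.11, negligible=0.31; AND[max(0, a+b−1)] → w = 0.00
R2: heavy=0.18, high=0.20, moderate=0.41; AND[max(0, a+b−1)] → w = 0.00
R3: negligible=0.31, low=0.27; AND[max(0, a+b−1)] → w = 0.00
R4: ¬negligible=1−0.31=0.69, ¬narrow=1−0.11=0.89; AND[max(0, a+b−1)] → w = 0.58
R5: ¬moderate=1−0.41=0.59, medium=0.72; AND[max(0, a+b−1)] → w = 0.31
Rules with consequent 'low': {R1, R2, R4} → strengths 0.00, 0.00, 0.58
Aggregate via t-conorm [min(1, a+b)]: 0.58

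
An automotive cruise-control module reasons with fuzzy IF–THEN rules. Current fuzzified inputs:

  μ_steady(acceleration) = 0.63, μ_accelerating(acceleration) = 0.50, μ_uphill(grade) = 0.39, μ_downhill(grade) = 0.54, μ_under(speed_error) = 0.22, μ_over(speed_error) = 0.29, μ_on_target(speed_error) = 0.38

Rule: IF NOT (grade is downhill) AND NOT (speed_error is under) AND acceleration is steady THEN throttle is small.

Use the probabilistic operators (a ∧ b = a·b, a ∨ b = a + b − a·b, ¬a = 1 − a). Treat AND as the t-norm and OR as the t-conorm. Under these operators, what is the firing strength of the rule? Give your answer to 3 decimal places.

0.226

firing strength: ¬downhill=1−0.54=0.46, ¬under=1−0.22=0.78, steady=0.63; AND[a·b] → w = 0.2260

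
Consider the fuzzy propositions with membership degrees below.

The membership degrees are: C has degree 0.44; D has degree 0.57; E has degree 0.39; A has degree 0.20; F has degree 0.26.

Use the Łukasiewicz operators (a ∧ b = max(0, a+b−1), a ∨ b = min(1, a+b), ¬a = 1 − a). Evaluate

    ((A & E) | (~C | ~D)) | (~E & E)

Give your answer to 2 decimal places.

A & E = max(0, a+b−1) on (0.20, 0.39) = 0.00
~C = 1 − 0.44 = 0.56
~D = 1 − 0.57 = 0.43
~C | ~D = min(1, a+b) on (0.56, 0.43) = 0.99
(A & E) | (~C | ~D) = min(1, a+b) on (0.00, 0.99) = 0.99
~E = 1 − 0.39 = 0.61
~E & E = max(0, a+b−1) on (0.61, 0.39) = 0.00
((A & E) | (~C | ~D)) | (~E & E) = min(1, a+b) on (0.99, 0.00) = 0.99

0.99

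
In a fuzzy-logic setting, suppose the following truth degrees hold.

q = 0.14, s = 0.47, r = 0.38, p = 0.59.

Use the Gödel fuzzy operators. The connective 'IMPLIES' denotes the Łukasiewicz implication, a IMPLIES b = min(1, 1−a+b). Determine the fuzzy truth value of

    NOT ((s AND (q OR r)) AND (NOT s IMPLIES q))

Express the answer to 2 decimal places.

q OR r = max(a, b) on (0.14, 0.38) = 0.38
s AND (q OR r) = min(a, b) on (0.47, 0.38) = 0.38
NOT s = 1 − 0.47 = 0.53
NOT s IMPLIES q  [Łukasiewicz: min(1, 1−a+b)] with a=0.53, b=0.14 → 0.61
(s AND (q OR r)) AND (NOT s IMPLIES q) = min(a, b) on (0.38, 0.61) = 0.38
NOT ((s AND (q OR r)) AND (NOT s IMPLIES q)) = 1 − 0.38 = 0.62

0.62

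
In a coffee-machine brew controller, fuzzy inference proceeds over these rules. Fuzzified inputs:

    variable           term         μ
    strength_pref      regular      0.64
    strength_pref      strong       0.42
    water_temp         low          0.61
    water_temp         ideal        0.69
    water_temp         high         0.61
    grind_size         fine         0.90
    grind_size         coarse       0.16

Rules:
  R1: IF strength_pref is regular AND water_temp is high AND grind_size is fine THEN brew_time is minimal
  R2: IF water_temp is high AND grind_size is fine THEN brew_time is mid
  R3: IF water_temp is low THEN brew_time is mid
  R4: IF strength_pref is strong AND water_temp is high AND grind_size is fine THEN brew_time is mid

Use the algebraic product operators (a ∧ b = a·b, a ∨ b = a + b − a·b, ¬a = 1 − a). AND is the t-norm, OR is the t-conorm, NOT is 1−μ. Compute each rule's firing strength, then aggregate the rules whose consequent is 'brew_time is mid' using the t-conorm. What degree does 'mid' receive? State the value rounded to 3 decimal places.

R1: regular=0.64, high=0.61, fine=0.90; AND[a·b] → w = 0.3514
R2: high=0.61, fine=0.90; AND[a·b] → w = 0.5490
R3: low=0.61 → w = 0.6100
R4: strong=0.42, high=0.61, fine=0.90; AND[a·b] → w = 0.2306
Rules with consequent 'mid': {R2, R3, R4} → strengths 0.5490, 0.6100, 0.2306
Aggregate via t-conorm [a + b − a·b]: 0.8647

0.865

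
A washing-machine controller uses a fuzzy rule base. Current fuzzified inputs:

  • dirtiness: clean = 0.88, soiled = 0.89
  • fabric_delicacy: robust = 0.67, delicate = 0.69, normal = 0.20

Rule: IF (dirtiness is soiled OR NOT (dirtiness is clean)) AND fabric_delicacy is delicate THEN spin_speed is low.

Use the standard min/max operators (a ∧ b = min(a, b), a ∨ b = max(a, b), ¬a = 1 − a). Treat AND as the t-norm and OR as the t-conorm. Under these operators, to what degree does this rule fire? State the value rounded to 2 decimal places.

0.69

firing strength: (soiled=0.89 OR ¬clean=1−0.88=0.12) = 0.89; AND[min(a, b)] with delicate=0.69 → w = 0.69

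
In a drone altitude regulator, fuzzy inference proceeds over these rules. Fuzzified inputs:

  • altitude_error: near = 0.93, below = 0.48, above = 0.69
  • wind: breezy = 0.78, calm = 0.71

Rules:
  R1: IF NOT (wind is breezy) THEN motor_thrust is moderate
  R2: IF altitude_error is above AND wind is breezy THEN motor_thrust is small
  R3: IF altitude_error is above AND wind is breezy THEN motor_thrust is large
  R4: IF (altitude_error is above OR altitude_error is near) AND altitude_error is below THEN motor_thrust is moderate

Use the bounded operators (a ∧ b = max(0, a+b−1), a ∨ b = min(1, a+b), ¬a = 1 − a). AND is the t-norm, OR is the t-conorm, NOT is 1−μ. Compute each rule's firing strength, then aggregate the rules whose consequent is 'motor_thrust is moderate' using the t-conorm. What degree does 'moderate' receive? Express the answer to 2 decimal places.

R1: ¬breezy=1−0.78=0.22 → w = 0.22
R2: above=0.69, breezy=0.78; AND[max(0, a+b−1)] → w = 0.47
R3: above=0.69, breezy=0.78; AND[max(0, a+b−1)] → w = 0.47
R4: (above=0.69 OR near=0.93) = 1.00; AND[max(0, a+b−1)] with below=0.48 → w = 0.48
Rules with consequent 'moderate': {R1, R4} → strengths 0.22, 0.48
Aggregate via t-conorm [min(1, a+b)]: 0.70

0.70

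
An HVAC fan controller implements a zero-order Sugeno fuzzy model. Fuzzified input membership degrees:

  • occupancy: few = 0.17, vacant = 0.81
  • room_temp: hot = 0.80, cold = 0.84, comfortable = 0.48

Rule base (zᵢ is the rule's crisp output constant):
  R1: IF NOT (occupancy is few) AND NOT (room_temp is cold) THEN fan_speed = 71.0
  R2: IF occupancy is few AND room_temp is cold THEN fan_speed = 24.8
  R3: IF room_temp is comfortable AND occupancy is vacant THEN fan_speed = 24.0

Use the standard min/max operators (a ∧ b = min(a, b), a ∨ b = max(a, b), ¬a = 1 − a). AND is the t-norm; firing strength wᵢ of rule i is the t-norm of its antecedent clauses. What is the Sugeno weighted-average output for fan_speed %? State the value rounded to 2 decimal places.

33.45

R1 (z=71.0): ¬few=1−0.17=0.83, ¬cold=1−0.84=0.16; AND[min(a, b)] → w = 0.16
R2 (z=24.8): few=0.17, cold=0.84; AND[min(a, b)] → w = 0.17
R3 (z=24.0): comfortable=0.48, vacant=0.81; AND[min(a, b)] → w = 0.48
Weighted average = (0.16·71.0 + 0.17·24.8 + 0.48·24.0) / (0.16 + 0.17 + 0.48)
  = 27.0960 / 0.8100 = 33.45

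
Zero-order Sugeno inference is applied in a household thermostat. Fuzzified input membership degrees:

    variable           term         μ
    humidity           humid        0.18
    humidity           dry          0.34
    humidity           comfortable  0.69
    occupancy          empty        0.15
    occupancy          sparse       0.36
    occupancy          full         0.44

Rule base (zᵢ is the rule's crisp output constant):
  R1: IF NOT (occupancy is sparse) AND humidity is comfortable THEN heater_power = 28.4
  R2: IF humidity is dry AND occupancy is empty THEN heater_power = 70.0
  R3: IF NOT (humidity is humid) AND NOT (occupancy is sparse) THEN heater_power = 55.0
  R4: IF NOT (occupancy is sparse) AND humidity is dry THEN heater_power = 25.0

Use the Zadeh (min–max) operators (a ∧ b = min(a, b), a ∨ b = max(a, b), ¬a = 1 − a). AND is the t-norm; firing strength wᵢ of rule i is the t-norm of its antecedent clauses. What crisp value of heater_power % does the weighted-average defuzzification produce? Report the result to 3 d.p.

R1 (z=28.4): ¬sparse=1−0.36=0.64, comfortable=0.69; AND[min(a, b)] → w = 0.64
R2 (z=70.0): dry=0.34, empty=0.15; AND[min(a, b)] → w = 0.15
R3 (z=55.0): ¬humid=1−0.18=0.82, ¬sparse=1−0.36=0.64; AND[min(a, b)] → w = 0.64
R4 (z=25.0): ¬sparse=1−0.36=0.64, dry=0.34; AND[min(a, b)] → w = 0.34
Weighted average = (0.64·28.4 + 0.15·70.0 + 0.64·55.0 + 0.34·25.0) / (0.64 + 0.15 + 0.64 + 0.34)
  = 72.3760 / 1.7700 = 40.890

40.890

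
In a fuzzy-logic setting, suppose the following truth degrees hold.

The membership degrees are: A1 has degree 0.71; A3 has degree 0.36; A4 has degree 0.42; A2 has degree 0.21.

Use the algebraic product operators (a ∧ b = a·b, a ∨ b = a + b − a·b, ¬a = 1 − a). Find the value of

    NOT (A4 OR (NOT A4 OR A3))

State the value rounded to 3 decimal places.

NOT A4 = 1 − 0.4200 = 0.5800
NOT A4 OR A3 = a + b − a·b on (0.5800, 0.3600) = 0.7312
A4 OR (NOT A4 OR A3) = a + b − a·b on (0.4200, 0.7312) = 0.8441
NOT (A4 OR (NOT A4 OR A3)) = 1 − 0.8441 = 0.1559

0.156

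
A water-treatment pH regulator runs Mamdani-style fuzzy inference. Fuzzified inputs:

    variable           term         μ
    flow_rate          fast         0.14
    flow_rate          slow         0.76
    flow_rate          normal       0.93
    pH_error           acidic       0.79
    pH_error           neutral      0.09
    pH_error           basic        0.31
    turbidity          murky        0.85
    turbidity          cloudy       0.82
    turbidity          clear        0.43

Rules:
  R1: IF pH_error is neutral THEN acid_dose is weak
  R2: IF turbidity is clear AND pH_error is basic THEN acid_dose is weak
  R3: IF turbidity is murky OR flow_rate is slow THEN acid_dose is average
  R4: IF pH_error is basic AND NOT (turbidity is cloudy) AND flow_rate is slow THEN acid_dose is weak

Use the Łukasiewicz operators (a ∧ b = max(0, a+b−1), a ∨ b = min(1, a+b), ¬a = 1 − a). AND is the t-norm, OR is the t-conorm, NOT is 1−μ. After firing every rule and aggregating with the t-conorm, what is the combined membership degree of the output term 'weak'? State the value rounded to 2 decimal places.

0.09

R1: neutral=0.09 → w = 0.09
R2: clear=0.43, basic=0.31; AND[max(0, a+b−1)] → w = 0.00
R3: murky=0.85, slow=0.76; OR[min(1, a+b)] → w = 1.00
R4: basic=0.31, ¬cloudy=1−0.82=0.18, slow=0.76; AND[max(0, a+b−1)] → w = 0.00
Rules with consequent 'weak': {R1, R2, R4} → strengths 0.09, 0.00, 0.00
Aggregate via t-conorm [min(1, a+b)]: 0.09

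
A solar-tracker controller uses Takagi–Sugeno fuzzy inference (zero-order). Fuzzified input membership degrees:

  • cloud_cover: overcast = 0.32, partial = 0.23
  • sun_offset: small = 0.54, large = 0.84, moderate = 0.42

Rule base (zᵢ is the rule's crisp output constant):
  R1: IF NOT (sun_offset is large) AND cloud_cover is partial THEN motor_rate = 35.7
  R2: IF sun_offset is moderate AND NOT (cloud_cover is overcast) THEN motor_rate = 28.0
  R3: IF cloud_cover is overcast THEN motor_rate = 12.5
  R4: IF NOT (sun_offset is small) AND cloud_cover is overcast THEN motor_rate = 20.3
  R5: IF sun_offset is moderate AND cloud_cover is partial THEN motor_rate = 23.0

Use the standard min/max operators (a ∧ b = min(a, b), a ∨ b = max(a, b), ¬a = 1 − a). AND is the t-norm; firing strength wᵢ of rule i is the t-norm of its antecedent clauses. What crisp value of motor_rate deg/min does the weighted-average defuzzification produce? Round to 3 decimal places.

22.937

R1 (z=35.7): ¬large=1−0.84=0.16, partial=0.23; AND[min(a, b)] → w = 0.16
R2 (z=28.0): moderate=0.42, ¬overcast=1−0.32=0.68; AND[min(a, b)] → w = 0.42
R3 (z=12.5): overcast=0.32 → w = 0.32
R4 (z=20.3): ¬small=1−0.54=0.46, overcast=0.32; AND[min(a, b)] → w = 0.32
R5 (z=23.0): moderate=0.42, partial=0.23; AND[min(a, b)] → w = 0.23
Weighted average = (0.16·35.7 + 0.42·28.0 + 0.32·12.5 + 0.32·20.3 + 0.23·23.0) / (0.16 + 0.42 + 0.32 + 0.32 + 0.23)
  = 33.2580 / 1.4500 = 22.937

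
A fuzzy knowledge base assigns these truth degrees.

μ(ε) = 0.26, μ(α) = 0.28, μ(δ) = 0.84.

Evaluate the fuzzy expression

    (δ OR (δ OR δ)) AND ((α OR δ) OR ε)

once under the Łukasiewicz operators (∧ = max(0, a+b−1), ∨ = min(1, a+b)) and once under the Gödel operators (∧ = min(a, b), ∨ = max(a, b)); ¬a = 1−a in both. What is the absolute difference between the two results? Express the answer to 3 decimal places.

Under Łukasiewicz:
  δ OR δ = min(1, a+b) on (0.84, 0.84) = 1.00
  δ OR (δ OR δ) = min(1, a+b) on (0.84, 1.00) = 1.00
  α OR δ = min(1, a+b) on (0.28, 0.84) = 1.00
  (α OR δ) OR ε = min(1, a+b) on (1.00, 0.26) = 1.00
  (δ OR (δ OR δ)) AND ((α OR δ) OR ε) = max(0, a+b−1) on (1.00, 1.00) = 1.00
  → value = 1.0000
Under Gödel:
  δ OR δ = max(a, b) on (0.84, 0.84) = 0.84
  δ OR (δ OR δ) = max(a, b) on (0.84, 0.84) = 0.84
  α OR δ = max(a, b) on (0.28, 0.84) = 0.84
  (α OR δ) OR ε = max(a, b) on (0.84, 0.26) = 0.84
  (δ OR (δ OR δ)) AND ((α OR δ) OR ε) = min(a, b) on (0.84, 0.84) = 0.84
  → value = 0.8400
|1.0000 − 0.8400| = 0.160

0.160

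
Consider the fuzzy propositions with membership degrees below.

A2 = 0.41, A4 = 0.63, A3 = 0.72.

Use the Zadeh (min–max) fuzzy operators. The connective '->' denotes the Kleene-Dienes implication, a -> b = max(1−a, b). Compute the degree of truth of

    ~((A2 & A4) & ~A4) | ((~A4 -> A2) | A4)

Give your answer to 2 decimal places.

0.63

A2 & A4 = min(a, b) on (0.41, 0.63) = 0.41
~A4 = 1 − 0.63 = 0.37
(A2 & A4) & ~A4 = min(a, b) on (0.41, 0.37) = 0.37
~((A2 & A4) & ~A4) = 1 − 0.37 = 0.63
~A4 = 1 − 0.63 = 0.37
~A4 -> A2  [Kleene-Dienes: max(1−a, b)] with a=0.37, b=0.41 → 0.63
(~A4 -> A2) | A4 = max(a, b) on (0.63, 0.63) = 0.63
~((A2 & A4) & ~A4) | ((~A4 -> A2) | A4) = max(a, b) on (0.63, 0.63) = 0.63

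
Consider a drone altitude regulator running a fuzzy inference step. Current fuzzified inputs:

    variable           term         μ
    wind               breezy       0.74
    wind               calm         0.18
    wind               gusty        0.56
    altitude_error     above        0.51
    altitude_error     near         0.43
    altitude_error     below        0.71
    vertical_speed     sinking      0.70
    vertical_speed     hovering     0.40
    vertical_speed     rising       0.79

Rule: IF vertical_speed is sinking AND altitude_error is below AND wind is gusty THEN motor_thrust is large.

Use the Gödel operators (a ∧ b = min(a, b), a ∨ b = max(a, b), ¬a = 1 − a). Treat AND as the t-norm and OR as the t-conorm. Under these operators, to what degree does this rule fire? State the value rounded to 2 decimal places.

firing strength: sinking=0.70, below=0.71, gusty=0.56; AND[min(a, b)] → w = 0.56

0.56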